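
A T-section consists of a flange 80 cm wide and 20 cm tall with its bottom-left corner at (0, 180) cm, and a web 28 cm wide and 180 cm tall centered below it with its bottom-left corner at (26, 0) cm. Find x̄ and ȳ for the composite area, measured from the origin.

x̄ = 40.00 cm, ȳ = 114.10 cm

Part | A | x̄ᵢ | ȳᵢ | A·x̄ᵢ | A·ȳᵢ
web | 5040.00 | 40.00 | 90.00 | 201600.00 | 453600.00
flange | 1600.00 | 40.00 | 190.00 | 64000.00 | 304000.00
Σ | 6640.00 |  |  | 265600.00 | 757600.00
x̄ = 265600.00 / 6640.00 = 40.00 cm
ȳ = 757600.00 / 6640.00 = 114.10 cm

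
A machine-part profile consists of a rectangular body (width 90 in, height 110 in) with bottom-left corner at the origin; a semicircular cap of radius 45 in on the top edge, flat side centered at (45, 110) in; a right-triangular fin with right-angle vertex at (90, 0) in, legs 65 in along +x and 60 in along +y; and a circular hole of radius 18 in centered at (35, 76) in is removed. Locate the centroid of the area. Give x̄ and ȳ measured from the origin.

x̄ = 55.00 in, ȳ = 65.42 in

Part | A | x̄ᵢ | ȳᵢ | A·x̄ᵢ | A·ȳᵢ
rectangular body | 9900.00 | 45.00 | 55.00 | 445500.00 | 544500.00
semicircular top | 3180.86 | 45.00 | 129.10 | 143138.82 | 410644.88
triangular fin | 1950.00 | 111.67 | 20.00 | 217750.00 | 39000.00
hole | -1017.88 | 35.00 | 76.00 | -35625.66 | -77358.58
Σ | 14012.99 |  |  | 770763.15 | 916786.30
x̄ = 770763.15 / 14012.99 = 55.00 in
ȳ = 916786.30 / 14012.99 = 65.42 in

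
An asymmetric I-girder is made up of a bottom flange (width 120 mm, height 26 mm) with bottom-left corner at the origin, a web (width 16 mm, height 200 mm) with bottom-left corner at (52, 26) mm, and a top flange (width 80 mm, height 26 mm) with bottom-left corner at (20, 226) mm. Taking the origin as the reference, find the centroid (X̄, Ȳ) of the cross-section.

Part | A | x̄ᵢ | ȳᵢ | A·x̄ᵢ | A·ȳᵢ
bottom flange | 3120.00 | 60.00 | 13.00 | 187200.00 | 40560.00
web | 3200.00 | 60.00 | 126.00 | 192000.00 | 403200.00
top flange | 2080.00 | 60.00 | 239.00 | 124800.00 | 497120.00
Σ | 8400.00 |  |  | 504000.00 | 940880.00
X̄ = 504000.00 / 8400.00 = 60.00 mm
Ȳ = 940880.00 / 8400.00 = 112.01 mm

X̄ = 60.00 mm, Ȳ = 112.01 mm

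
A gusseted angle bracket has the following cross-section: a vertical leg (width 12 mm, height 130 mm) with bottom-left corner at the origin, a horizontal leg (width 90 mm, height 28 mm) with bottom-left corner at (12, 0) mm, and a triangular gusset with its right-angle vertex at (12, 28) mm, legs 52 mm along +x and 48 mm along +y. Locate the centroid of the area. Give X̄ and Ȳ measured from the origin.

Part | A | x̄ᵢ | ȳᵢ | A·x̄ᵢ | A·ȳᵢ
vertical leg | 1560.00 | 6.00 | 65.00 | 9360.00 | 101400.00
horizontal leg | 2520.00 | 57.00 | 14.00 | 143640.00 | 35280.00
gusset | 1248.00 | 29.33 | 44.00 | 36608.00 | 54912.00
Σ | 5328.00 |  |  | 189608.00 | 191592.00
X̄ = 189608.00 / 5328.00 = 35.59 mm
Ȳ = 191592.00 / 5328.00 = 35.96 mm

X̄ = 35.59 mm, Ȳ = 35.96 mm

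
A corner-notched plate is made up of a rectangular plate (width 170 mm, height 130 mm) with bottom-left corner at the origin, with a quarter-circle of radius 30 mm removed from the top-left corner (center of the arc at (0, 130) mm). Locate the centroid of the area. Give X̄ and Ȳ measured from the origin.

X̄ = 87.39 mm, Ȳ = 63.27 mm

Part | A | x̄ᵢ | ȳᵢ | A·x̄ᵢ | A·ȳᵢ
plate | 22100.00 | 85.00 | 65.00 | 1878500.00 | 1436500.00
removed quarter-circle | -706.86 | 12.73 | 117.27 | -9000.00 | -82891.59
Σ | 21393.14 |  |  | 1869500.00 | 1353608.41
X̄ = 1869500.00 / 21393.14 = 87.39 mm
Ȳ = 1353608.41 / 21393.14 = 63.27 mm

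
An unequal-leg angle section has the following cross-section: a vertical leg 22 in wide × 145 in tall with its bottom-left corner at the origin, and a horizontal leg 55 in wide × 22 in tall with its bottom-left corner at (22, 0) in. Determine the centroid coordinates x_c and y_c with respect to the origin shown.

x_c = 21.59 in, y_c = 55.59 in

vertical leg: A = 22 × 145 = 3190.00, centroid at (11.00, 72.50).
horizontal leg: A = 55 × 22 = 1210.00, centroid at (49.50, 11.00).
ΣA = 4400.00 in²
ΣAx_c = (3190.00)(11.00) + (1210.00)(49.50) = 94985.00 in³
ΣAy_c = (3190.00)(72.50) + (1210.00)(11.00) = 244585.00 in³
x_c = 94985.00 / 4400.00 = 21.59 in
y_c = 244585.00 / 4400.00 = 55.59 in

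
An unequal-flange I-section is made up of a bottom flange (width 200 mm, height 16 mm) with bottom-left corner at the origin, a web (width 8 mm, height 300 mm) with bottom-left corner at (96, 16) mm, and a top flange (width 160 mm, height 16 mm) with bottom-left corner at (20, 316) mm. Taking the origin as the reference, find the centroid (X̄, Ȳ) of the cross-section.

X̄ = 100.00 mm, Ȳ = 153.61 mm

Part | A | x̄ᵢ | ȳᵢ | A·x̄ᵢ | A·ȳᵢ
bottom flange | 3200.00 | 100.00 | 8.00 | 320000.00 | 25600.00
web | 2400.00 | 100.00 | 166.00 | 240000.00 | 398400.00
top flange | 2560.00 | 100.00 | 324.00 | 256000.00 | 829440.00
Σ | 8160.00 |  |  | 816000.00 | 1253440.00
X̄ = 816000.00 / 8160.00 = 100.00 mm
Ȳ = 1253440.00 / 8160.00 = 153.61 mm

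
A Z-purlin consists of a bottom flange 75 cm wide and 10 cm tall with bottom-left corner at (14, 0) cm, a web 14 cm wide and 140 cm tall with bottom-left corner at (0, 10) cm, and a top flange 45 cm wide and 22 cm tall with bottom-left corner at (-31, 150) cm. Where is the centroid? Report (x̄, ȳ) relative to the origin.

x̄ = 11.87 cm, ȳ = 86.47 cm

bottom flange: A = 75 × 10 = 750.00, centroid at (51.50, 5.00).
web: A = 14 × 140 = 1960.00, centroid at (7.00, 80.00).
top flange: A = 45 × 22 = 990.00, centroid at (-8.50, 161.00).
ΣA = 3700.00 cm², ΣAx̄ = 43930.00 cm³, ΣAȳ = 319940.00 cm³.
x̄ = 43930.00/3700.00 = 11.87 cm; ȳ = 319940.00/3700.00 = 86.47 cm.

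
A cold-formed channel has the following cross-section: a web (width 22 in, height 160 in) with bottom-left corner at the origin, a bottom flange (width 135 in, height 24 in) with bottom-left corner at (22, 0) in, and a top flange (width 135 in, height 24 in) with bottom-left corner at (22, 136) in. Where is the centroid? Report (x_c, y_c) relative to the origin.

x_c = 61.87 in, y_c = 80.00 in

web: A = 22 × 160 = 3520.00, centroid at (11.00, 80.00).
bottom flange: A = 135 × 24 = 3240.00, centroid at (89.50, 12.00).
top flange: A = 135 × 24 = 3240.00, centroid at (89.50, 148.00).
ΣA = 10000.00 in²
ΣAx_c = (3520.00)(11.00) + (3240.00)(89.50) + (3240.00)(89.50) = 618680.00 in³
ΣAy_c = (3520.00)(80.00) + (3240.00)(12.00) + (3240.00)(148.00) = 800000.00 in³
x_c = 618680.00 / 10000.00 = 61.87 in
y_c = 800000.00 / 10000.00 = 80.00 in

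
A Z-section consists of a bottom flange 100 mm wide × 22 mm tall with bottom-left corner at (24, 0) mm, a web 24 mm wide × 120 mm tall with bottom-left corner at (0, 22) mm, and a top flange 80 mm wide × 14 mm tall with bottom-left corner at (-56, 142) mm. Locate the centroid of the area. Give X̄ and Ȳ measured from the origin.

bottom flange: A = 100 × 22 = 2200.00, centroid at (74.00, 11.00).
web: A = 24 × 120 = 2880.00, centroid at (12.00, 82.00).
top flange: A = 80 × 14 = 1120.00, centroid at (-16.00, 149.00).
ΣA = 6200.00 mm²
ΣAX̄ = (2200.00)(74.00) + (2880.00)(12.00) + (1120.00)(-16.00) = 179440.00 mm³
ΣAȲ = (2200.00)(11.00) + (2880.00)(82.00) + (1120.00)(149.00) = 427240.00 mm³
X̄ = 179440.00 / 6200.00 = 28.94 mm
Ȳ = 427240.00 / 6200.00 = 68.91 mm

X̄ = 28.94 mm, Ȳ = 68.91 mm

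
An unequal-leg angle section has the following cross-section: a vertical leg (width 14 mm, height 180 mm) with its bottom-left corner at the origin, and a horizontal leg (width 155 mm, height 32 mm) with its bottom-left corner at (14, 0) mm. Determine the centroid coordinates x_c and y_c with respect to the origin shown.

vertical leg: A = 14 × 180 = 2520.00, centroid at (7.00, 90.00).
horizontal leg: A = 155 × 32 = 4960.00, centroid at (91.50, 16.00).
ΣA = 7480.00 mm², ΣAx_c = 471480.00 mm³, ΣAy_c = 306160.00 mm³.
x_c = 471480.00/7480.00 = 63.03 mm; y_c = 306160.00/7480.00 = 40.93 mm.

x_c = 63.03 mm, y_c = 40.93 mm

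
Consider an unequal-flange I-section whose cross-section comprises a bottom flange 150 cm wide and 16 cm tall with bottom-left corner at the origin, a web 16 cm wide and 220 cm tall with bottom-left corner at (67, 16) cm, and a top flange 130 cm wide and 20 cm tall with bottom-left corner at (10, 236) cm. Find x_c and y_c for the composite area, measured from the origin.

bottom flange: A = 150 × 16 = 2400.00, centroid at (75.00, 8.00).
web: A = 16 × 220 = 3520.00, centroid at (75.00, 126.00).
top flange: A = 130 × 20 = 2600.00, centroid at (75.00, 246.00).
ΣA = 8520.00 cm²
ΣAx_c = (2400.00)(75.00) + (3520.00)(75.00) + (2600.00)(75.00) = 639000.00 cm³
ΣAy_c = (2400.00)(8.00) + (3520.00)(126.00) + (2600.00)(246.00) = 1102320.00 cm³
x_c = 639000.00 / 8520.00 = 75.00 cm
y_c = 1102320.00 / 8520.00 = 129.38 cm

x_c = 75.00 cm, y_c = 129.38 cm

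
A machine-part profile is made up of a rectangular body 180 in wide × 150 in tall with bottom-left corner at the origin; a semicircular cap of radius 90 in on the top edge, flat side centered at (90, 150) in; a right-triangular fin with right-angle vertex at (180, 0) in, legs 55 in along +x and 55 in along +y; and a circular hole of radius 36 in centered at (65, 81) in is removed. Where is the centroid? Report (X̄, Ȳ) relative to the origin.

rectangular body: A = 180 × 150 = 27000.00, centroid at (90.00, 75.00).
semicircular top: A = ½π·90² = 12723.45, centroid at (90.00, 188.20).
triangular fin: A = ½·55·55 = 1512.50, centroid at (198.33, 18.33).
hole: A = −π·36² = -4071.50, centroid at (65.00, 81.00).
ΣA = 37164.45 in²
ΣAX̄ = (27000.00)(90.00) + (12723.45)(90.00) + (1512.50)(198.33) + (-4071.50)(65.00) = 3610441.92 in³
ΣAȲ = (27000.00)(75.00) + (12723.45)(188.20) + (1512.50)(18.33) + (-4071.50)(81.00) = 4117454.87 in³
X̄ = 3610441.92 / 37164.45 = 97.15 in
Ȳ = 4117454.87 / 37164.45 = 110.79 in

X̄ = 97.15 in, Ȳ = 110.79 in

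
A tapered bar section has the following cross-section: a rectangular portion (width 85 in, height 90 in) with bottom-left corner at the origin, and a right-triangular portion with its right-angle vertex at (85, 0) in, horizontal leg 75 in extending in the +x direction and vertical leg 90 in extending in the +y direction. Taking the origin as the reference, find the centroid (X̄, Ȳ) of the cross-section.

rectangular portion: A = 85 × 90 = 7650.00, centroid at (42.50, 45.00).
triangular portion: A = ½·75·90 = 3375.00, centroid at (110.00, 30.00).
ΣA = 11025.00 in²
ΣAX̄ = (7650.00)(42.50) + (3375.00)(110.00) = 696375.00 in³
ΣAȲ = (7650.00)(45.00) + (3375.00)(30.00) = 445500.00 in³
X̄ = 696375.00 / 11025.00 = 63.16 in
Ȳ = 445500.00 / 11025.00 = 40.41 in

X̄ = 63.16 in, Ȳ = 40.41 in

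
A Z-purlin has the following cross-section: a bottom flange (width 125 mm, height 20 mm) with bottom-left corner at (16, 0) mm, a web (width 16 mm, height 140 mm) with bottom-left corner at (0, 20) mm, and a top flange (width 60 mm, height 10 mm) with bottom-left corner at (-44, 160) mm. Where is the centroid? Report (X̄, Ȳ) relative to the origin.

X̄ = 38.53 mm, Ȳ = 60.97 mm

Part | A | x̄ᵢ | ȳᵢ | A·x̄ᵢ | A·ȳᵢ
bottom flange | 2500.00 | 78.50 | 10.00 | 196250.00 | 25000.00
web | 2240.00 | 8.00 | 90.00 | 17920.00 | 201600.00
top flange | 600.00 | -14.00 | 165.00 | -8400.00 | 99000.00
Σ | 5340.00 |  |  | 205770.00 | 325600.00
X̄ = 205770.00 / 5340.00 = 38.53 mm
Ȳ = 325600.00 / 5340.00 = 60.97 mm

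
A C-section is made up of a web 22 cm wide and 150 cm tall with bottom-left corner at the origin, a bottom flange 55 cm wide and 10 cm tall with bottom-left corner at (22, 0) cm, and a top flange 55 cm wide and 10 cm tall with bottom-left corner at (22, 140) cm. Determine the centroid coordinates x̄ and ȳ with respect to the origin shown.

Part | A | x̄ᵢ | ȳᵢ | A·x̄ᵢ | A·ȳᵢ
web | 3300.00 | 11.00 | 75.00 | 36300.00 | 247500.00
bottom flange | 550.00 | 49.50 | 5.00 | 27225.00 | 2750.00
top flange | 550.00 | 49.50 | 145.00 | 27225.00 | 79750.00
Σ | 4400.00 |  |  | 90750.00 | 330000.00
x̄ = 90750.00 / 4400.00 = 20.62 cm
ȳ = 330000.00 / 4400.00 = 75.00 cm

x̄ = 20.62 cm, ȳ = 75.00 cm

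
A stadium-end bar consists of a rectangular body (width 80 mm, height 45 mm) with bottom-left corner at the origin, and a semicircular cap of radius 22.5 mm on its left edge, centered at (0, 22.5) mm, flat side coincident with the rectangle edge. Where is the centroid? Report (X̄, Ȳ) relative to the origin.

X̄ = 31.04 mm, Ȳ = 22.50 mm

rectangular body: A = 80 × 45 = 3600.00, centroid at (40.00, 22.50).
semicircular end: A = ½π·22.5² = 795.22, centroid at (-9.55, 22.50).
ΣA = 4395.22 mm²
ΣAX̄ = (3600.00)(40.00) + (795.22)(-9.55) = 136406.25 mm³
ΣAȲ = (3600.00)(22.50) + (795.22)(22.50) = 98892.35 mm³
X̄ = 136406.25 / 4395.22 = 31.04 mm
Ȳ = 98892.35 / 4395.22 = 22.50 mm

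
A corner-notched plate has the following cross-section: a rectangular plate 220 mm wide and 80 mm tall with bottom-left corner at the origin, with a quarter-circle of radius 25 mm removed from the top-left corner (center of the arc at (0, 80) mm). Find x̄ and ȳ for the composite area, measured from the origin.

plate: A = 220 × 80 = 17600.00, centroid at (110.00, 40.00).
removed quarter-circle: A = −¼π·25² = -490.87, centroid at (10.61, 69.39).
ΣA = 17109.13 mm²
ΣAx̄ = (17600.00)(110.00) + (-490.87)(10.61) = 1930791.67 mm³
ΣAȳ = (17600.00)(40.00) + (-490.87)(69.39) = 669938.43 mm³
x̄ = 1930791.67 / 17109.13 = 112.85 mm
ȳ = 669938.43 / 17109.13 = 39.16 mm

x̄ = 112.85 mm, ȳ = 39.16 mm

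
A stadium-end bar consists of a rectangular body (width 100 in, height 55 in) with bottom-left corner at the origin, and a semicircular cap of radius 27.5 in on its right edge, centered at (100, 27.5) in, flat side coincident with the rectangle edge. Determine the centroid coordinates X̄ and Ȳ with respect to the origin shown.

rectangular body: A = 100 × 55 = 5500.00, centroid at (50.00, 27.50).
semicircular end: A = ½π·27.5² = 1187.91, centroid at (111.67, 27.50).
ΣA = 6687.91 in²
ΣAX̄ = (5500.00)(50.00) + (1187.91)(111.67) = 407656.06 in³
ΣAȲ = (5500.00)(27.50) + (1187.91)(27.50) = 183917.65 in³
X̄ = 407656.06 / 6687.91 = 60.95 in
Ȳ = 183917.65 / 6687.91 = 27.50 in

X̄ = 60.95 in, Ȳ = 27.50 in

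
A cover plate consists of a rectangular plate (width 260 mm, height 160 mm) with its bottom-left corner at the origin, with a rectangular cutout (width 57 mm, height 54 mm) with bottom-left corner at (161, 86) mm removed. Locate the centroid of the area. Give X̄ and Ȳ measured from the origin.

X̄ = 125.25 mm, Ȳ = 77.36 mm

plate: A = 260 × 160 = 41600.00, centroid at (130.00, 80.00).
hole: A = −(57 × 54) = -3078.00, centroid at (189.50, 113.00).
ΣA = 38522.00 mm²
ΣAX̄ = (41600.00)(130.00) + (-3078.00)(189.50) = 4824719.00 mm³
ΣAȲ = (41600.00)(80.00) + (-3078.00)(113.00) = 2980186.00 mm³
X̄ = 4824719.00 / 38522.00 = 125.25 mm
Ȳ = 2980186.00 / 38522.00 = 77.36 mm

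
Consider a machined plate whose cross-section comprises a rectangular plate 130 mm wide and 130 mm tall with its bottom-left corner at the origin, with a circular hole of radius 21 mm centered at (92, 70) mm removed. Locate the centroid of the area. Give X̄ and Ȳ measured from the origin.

X̄ = 62.59 mm, Ȳ = 64.55 mm

Part | A | x̄ᵢ | ȳᵢ | A·x̄ᵢ | A·ȳᵢ
plate | 16900.00 | 65.00 | 65.00 | 1098500.00 | 1098500.00
hole | -1385.44 | 92.00 | 70.00 | -127460.70 | -96980.97
Σ | 15514.56 |  |  | 971039.30 | 1001519.03
X̄ = 971039.30 / 15514.56 = 62.59 mm
Ȳ = 1001519.03 / 15514.56 = 64.55 mm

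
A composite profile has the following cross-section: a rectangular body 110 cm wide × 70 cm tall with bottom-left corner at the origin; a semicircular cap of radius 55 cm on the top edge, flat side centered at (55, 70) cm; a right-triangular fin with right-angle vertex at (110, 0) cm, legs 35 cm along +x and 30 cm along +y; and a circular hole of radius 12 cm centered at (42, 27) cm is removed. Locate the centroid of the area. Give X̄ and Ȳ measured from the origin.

rectangular body: A = 110 × 70 = 7700.00, centroid at (55.00, 35.00).
semicircular top: A = ½π·55² = 4751.66, centroid at (55.00, 93.34).
triangular fin: A = ½·35·30 = 525.00, centroid at (121.67, 10.00).
hole: A = −π·12² = -452.39, centroid at (42.00, 27.00).
ΣA = 12524.27 cm², ΣAX̄ = 729715.89 cm³, ΣAȲ = 706068.28 cm³.
X̄ = 729715.89/12524.27 = 58.26 cm; Ȳ = 706068.28/12524.27 = 56.38 cm.

X̄ = 58.26 cm, Ȳ = 56.38 cm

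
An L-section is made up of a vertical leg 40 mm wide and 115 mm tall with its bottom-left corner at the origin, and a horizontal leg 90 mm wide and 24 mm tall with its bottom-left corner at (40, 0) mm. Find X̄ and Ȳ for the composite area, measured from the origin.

vertical leg: A = 40 × 115 = 4600.00, centroid at (20.00, 57.50).
horizontal leg: A = 90 × 24 = 2160.00, centroid at (85.00, 12.00).
ΣA = 6760.00 mm²
ΣAX̄ = (4600.00)(20.00) + (2160.00)(85.00) = 275600.00 mm³
ΣAȲ = (4600.00)(57.50) + (2160.00)(12.00) = 290420.00 mm³
X̄ = 275600.00 / 6760.00 = 40.77 mm
Ȳ = 290420.00 / 6760.00 = 42.96 mm

X̄ = 40.77 mm, Ȳ = 42.96 mm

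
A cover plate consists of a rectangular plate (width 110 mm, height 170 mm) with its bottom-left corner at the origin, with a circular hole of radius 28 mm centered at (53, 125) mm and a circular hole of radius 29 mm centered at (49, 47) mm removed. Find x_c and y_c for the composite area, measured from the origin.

plate: A = 110 × 170 = 18700.00, centroid at (55.00, 85.00).
hole 1: A = −π·28² = -2463.01, centroid at (53.00, 125.00).
hole 2: A = −π·29² = -2642.08, centroid at (49.00, 47.00).
ΣA = 13594.91 mm²
ΣAx_c = (18700.00)(55.00) + (-2463.01)(53.00) + (-2642.08)(49.00) = 768498.65 mm³
ΣAy_c = (18700.00)(85.00) + (-2463.01)(125.00) + (-2642.08)(47.00) = 1157446.19 mm³
x_c = 768498.65 / 13594.91 = 56.53 mm
y_c = 1157446.19 / 13594.91 = 85.14 mm

x_c = 56.53 mm, y_c = 85.14 mm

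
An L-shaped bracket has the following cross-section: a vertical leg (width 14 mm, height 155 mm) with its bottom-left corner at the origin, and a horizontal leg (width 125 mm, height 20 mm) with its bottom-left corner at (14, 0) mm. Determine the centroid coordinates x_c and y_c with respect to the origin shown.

vertical leg: A = 14 × 155 = 2170.00, centroid at (7.00, 77.50).
horizontal leg: A = 125 × 20 = 2500.00, centroid at (76.50, 10.00).
ΣA = 4670.00 mm², ΣAx_c = 206440.00 mm³, ΣAy_c = 193175.00 mm³.
x_c = 206440.00/4670.00 = 44.21 mm; y_c = 193175.00/4670.00 = 41.37 mm.

x_c = 44.21 mm, y_c = 41.37 mm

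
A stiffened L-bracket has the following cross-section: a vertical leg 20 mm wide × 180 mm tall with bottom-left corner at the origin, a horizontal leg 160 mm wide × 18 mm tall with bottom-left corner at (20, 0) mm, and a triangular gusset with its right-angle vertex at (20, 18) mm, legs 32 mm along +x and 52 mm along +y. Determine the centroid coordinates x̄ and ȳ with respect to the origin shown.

x̄ = 47.80 mm, ȳ = 51.88 mm

Part | A | x̄ᵢ | ȳᵢ | A·x̄ᵢ | A·ȳᵢ
vertical leg | 3600.00 | 10.00 | 90.00 | 36000.00 | 324000.00
horizontal leg | 2880.00 | 100.00 | 9.00 | 288000.00 | 25920.00
gusset | 832.00 | 30.67 | 35.33 | 25514.67 | 29397.33
Σ | 7312.00 |  |  | 349514.67 | 379317.33
x̄ = 349514.67 / 7312.00 = 47.80 mm
ȳ = 379317.33 / 7312.00 = 51.88 mm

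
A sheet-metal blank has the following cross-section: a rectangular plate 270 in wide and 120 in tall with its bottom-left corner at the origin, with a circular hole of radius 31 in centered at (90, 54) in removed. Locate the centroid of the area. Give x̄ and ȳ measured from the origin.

x̄ = 139.62 in, ȳ = 60.62 in

plate: A = 270 × 120 = 32400.00, centroid at (135.00, 60.00).
hole: A = −π·31² = -3019.07, centroid at (90.00, 54.00).
ΣA = 29380.93 in²
ΣAx̄ = (32400.00)(135.00) + (-3019.07)(90.00) = 4102283.65 in³
ΣAȳ = (32400.00)(60.00) + (-3019.07)(54.00) = 1780970.19 in³
x̄ = 4102283.65 / 29380.93 = 139.62 in
ȳ = 1780970.19 / 29380.93 = 60.62 in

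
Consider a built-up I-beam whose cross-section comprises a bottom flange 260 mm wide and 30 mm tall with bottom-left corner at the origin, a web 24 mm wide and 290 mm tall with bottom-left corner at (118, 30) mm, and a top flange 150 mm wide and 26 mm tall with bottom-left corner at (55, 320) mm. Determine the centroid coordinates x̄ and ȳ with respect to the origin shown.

bottom flange: A = 260 × 30 = 7800.00, centroid at (130.00, 15.00).
web: A = 24 × 290 = 6960.00, centroid at (130.00, 175.00).
top flange: A = 150 × 26 = 3900.00, centroid at (130.00, 333.00).
ΣA = 18660.00 mm², ΣAx̄ = 2425800.00 mm³, ΣAȳ = 2633700.00 mm³.
x̄ = 2425800.00/18660.00 = 130.00 mm; ȳ = 2633700.00/18660.00 = 141.14 mm.

x̄ = 130.00 mm, ȳ = 141.14 mm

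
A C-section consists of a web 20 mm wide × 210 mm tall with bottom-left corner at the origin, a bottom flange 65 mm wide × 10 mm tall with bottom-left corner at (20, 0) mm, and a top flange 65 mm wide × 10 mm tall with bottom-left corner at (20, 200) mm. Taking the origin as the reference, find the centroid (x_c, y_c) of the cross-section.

web: A = 20 × 210 = 4200.00, centroid at (10.00, 105.00).
bottom flange: A = 65 × 10 = 650.00, centroid at (52.50, 5.00).
top flange: A = 65 × 10 = 650.00, centroid at (52.50, 205.00).
ΣA = 5500.00 mm², ΣAx_c = 110250.00 mm³, ΣAy_c = 577500.00 mm³.
x_c = 110250.00/5500.00 = 20.05 mm; y_c = 577500.00/5500.00 = 105.00 mm.

x_c = 20.05 mm, y_c = 105.00 mm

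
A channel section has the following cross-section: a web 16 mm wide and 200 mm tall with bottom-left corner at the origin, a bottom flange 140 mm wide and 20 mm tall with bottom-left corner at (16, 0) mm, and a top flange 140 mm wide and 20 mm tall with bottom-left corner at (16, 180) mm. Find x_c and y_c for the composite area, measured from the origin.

Part | A | x̄ᵢ | ȳᵢ | A·x̄ᵢ | A·ȳᵢ
web | 3200.00 | 8.00 | 100.00 | 25600.00 | 320000.00
bottom flange | 2800.00 | 86.00 | 10.00 | 240800.00 | 28000.00
top flange | 2800.00 | 86.00 | 190.00 | 240800.00 | 532000.00
Σ | 8800.00 |  |  | 507200.00 | 880000.00
x_c = 507200.00 / 8800.00 = 57.64 mm
y_c = 880000.00 / 8800.00 = 100.00 mm

x_c = 57.64 mm, y_c = 100.00 mm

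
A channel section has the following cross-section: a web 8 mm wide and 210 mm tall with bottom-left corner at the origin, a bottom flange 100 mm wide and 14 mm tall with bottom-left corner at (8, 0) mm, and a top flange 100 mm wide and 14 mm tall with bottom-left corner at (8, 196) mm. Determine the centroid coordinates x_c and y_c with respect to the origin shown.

Part | A | x̄ᵢ | ȳᵢ | A·x̄ᵢ | A·ȳᵢ
web | 1680.00 | 4.00 | 105.00 | 6720.00 | 176400.00
bottom flange | 1400.00 | 58.00 | 7.00 | 81200.00 | 9800.00
top flange | 1400.00 | 58.00 | 203.00 | 81200.00 | 284200.00
Σ | 4480.00 |  |  | 169120.00 | 470400.00
x_c = 169120.00 / 4480.00 = 37.75 mm
y_c = 470400.00 / 4480.00 = 105.00 mm

x_c = 37.75 mm, y_c = 105.00 mm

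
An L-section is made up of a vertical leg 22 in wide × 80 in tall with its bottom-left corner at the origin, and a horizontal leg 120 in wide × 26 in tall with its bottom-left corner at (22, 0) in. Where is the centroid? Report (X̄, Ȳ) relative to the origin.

vertical leg: A = 22 × 80 = 1760.00, centroid at (11.00, 40.00).
horizontal leg: A = 120 × 26 = 3120.00, centroid at (82.00, 13.00).
ΣA = 4880.00 in²
ΣAX̄ = (1760.00)(11.00) + (3120.00)(82.00) = 275200.00 in³
ΣAȲ = (1760.00)(40.00) + (3120.00)(13.00) = 110960.00 in³
X̄ = 275200.00 / 4880.00 = 56.39 in
Ȳ = 110960.00 / 4880.00 = 22.74 in

X̄ = 56.39 in, Ȳ = 22.74 in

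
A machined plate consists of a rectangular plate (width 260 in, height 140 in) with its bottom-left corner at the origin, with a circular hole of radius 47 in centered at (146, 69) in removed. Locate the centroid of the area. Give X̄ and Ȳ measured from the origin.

Part | A | x̄ᵢ | ȳᵢ | A·x̄ᵢ | A·ȳᵢ
plate | 36400.00 | 130.00 | 70.00 | 4732000.00 | 2548000.00
hole | -6939.78 | 146.00 | 69.00 | -1013207.61 | -478844.69
Σ | 29460.22 |  |  | 3718792.39 | 2069155.31
X̄ = 3718792.39 / 29460.22 = 126.23 in
Ȳ = 2069155.31 / 29460.22 = 70.24 in

X̄ = 126.23 in, Ȳ = 70.24 in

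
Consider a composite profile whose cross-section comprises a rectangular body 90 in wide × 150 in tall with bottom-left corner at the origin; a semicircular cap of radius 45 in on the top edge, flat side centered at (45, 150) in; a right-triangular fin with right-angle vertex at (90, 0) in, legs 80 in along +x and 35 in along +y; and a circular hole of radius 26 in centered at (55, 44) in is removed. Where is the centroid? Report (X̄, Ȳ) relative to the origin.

X̄ = 49.96 in, Ȳ = 92.33 in

rectangular body: A = 90 × 150 = 13500.00, centroid at (45.00, 75.00).
semicircular top: A = ½π·45² = 3180.86, centroid at (45.00, 169.10).
triangular fin: A = ½·80·35 = 1400.00, centroid at (116.67, 11.67).
hole: A = −π·26² = -2123.72, centroid at (55.00, 44.00).
ΣA = 15957.15 in², ΣAX̄ = 797167.73 in³, ΣAȲ = 1473269.19 in³.
X̄ = 797167.73/15957.15 = 49.96 in; Ȳ = 1473269.19/15957.15 = 92.33 in.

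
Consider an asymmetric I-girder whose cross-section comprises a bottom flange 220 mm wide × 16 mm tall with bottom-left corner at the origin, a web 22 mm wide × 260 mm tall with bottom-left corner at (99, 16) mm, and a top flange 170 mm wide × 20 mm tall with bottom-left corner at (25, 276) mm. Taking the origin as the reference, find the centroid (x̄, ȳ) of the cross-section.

x̄ = 110.00 mm, ȳ = 145.23 mm

bottom flange: A = 220 × 16 = 3520.00, centroid at (110.00, 8.00).
web: A = 22 × 260 = 5720.00, centroid at (110.00, 146.00).
top flange: A = 170 × 20 = 3400.00, centroid at (110.00, 286.00).
ΣA = 12640.00 mm², ΣAx̄ = 1390400.00 mm³, ΣAȳ = 1835680.00 mm³.
x̄ = 1390400.00/12640.00 = 110.00 mm; ȳ = 1835680.00/12640.00 = 145.23 mm.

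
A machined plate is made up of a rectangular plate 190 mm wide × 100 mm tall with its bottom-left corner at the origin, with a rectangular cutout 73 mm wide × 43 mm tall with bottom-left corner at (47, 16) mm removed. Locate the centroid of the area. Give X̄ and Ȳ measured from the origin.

X̄ = 97.28 mm, Ȳ = 52.47 mm

plate: A = 190 × 100 = 19000.00, centroid at (95.00, 50.00).
hole: A = −(73 × 43) = -3139.00, centroid at (83.50, 37.50).
ΣA = 15861.00 mm², ΣAX̄ = 1542893.50 mm³, ΣAȲ = 832287.50 mm³.
X̄ = 1542893.50/15861.00 = 97.28 mm; Ȳ = 832287.50/15861.00 = 52.47 mm.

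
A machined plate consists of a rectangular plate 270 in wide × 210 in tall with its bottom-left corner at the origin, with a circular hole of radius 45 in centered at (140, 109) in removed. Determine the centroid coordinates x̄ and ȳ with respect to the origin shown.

x̄ = 134.37 in, ȳ = 104.49 in

plate: A = 270 × 210 = 56700.00, centroid at (135.00, 105.00).
hole: A = −π·45² = -6361.73, centroid at (140.00, 109.00).
ΣA = 50338.27 in²
ΣAx̄ = (56700.00)(135.00) + (-6361.73)(140.00) = 6763858.48 in³
ΣAȳ = (56700.00)(105.00) + (-6361.73)(109.00) = 5260071.96 in³
x̄ = 6763858.48 / 50338.27 = 134.37 in
ȳ = 5260071.96 / 50338.27 = 104.49 in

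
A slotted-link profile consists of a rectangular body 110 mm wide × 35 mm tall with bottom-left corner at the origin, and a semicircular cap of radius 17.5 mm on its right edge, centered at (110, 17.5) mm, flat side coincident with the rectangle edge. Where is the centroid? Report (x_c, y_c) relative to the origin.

Part | A | x̄ᵢ | ȳᵢ | A·x̄ᵢ | A·ȳᵢ
rectangular body | 3850.00 | 55.00 | 17.50 | 211750.00 | 67375.00
semicircular end | 481.06 | 117.43 | 17.50 | 56489.12 | 8418.49
Σ | 4331.06 |  |  | 268239.12 | 75793.49
x_c = 268239.12 / 4331.06 = 61.93 mm
y_c = 75793.49 / 4331.06 = 17.50 mm

x_c = 61.93 mm, y_c = 17.50 mm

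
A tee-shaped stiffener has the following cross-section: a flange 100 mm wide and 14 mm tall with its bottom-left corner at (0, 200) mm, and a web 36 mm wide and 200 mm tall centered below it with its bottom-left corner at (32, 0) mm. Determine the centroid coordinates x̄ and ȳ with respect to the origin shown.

x̄ = 50.00 mm, ȳ = 117.42 mm

web: A = 36 × 200 = 7200.00, centroid at (50.00, 100.00).
flange: A = 100 × 14 = 1400.00, centroid at (50.00, 207.00).
ΣA = 8600.00 mm², ΣAx̄ = 430000.00 mm³, ΣAȳ = 1009800.00 mm³.
x̄ = 430000.00/8600.00 = 50.00 mm; ȳ = 1009800.00/8600.00 = 117.42 mm.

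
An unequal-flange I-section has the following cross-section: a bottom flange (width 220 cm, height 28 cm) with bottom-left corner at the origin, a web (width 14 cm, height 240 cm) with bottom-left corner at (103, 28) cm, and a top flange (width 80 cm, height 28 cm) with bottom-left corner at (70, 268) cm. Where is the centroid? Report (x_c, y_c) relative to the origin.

Part | A | x̄ᵢ | ȳᵢ | A·x̄ᵢ | A·ȳᵢ
bottom flange | 6160.00 | 110.00 | 14.00 | 677600.00 | 86240.00
web | 3360.00 | 110.00 | 148.00 | 369600.00 | 497280.00
top flange | 2240.00 | 110.00 | 282.00 | 246400.00 | 631680.00
Σ | 11760.00 |  |  | 1293600.00 | 1215200.00
x_c = 1293600.00 / 11760.00 = 110.00 cm
y_c = 1215200.00 / 11760.00 = 103.33 cm

x_c = 110.00 cm, y_c = 103.33 cm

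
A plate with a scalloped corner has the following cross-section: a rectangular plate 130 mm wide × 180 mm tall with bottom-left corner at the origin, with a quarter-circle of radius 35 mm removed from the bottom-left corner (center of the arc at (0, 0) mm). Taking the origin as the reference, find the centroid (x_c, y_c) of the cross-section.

plate: A = 130 × 180 = 23400.00, centroid at (65.00, 90.00).
removed quarter-circle: A = −¼π·35² = -962.11, centroid at (14.85, 14.85).
ΣA = 22437.89 mm²
ΣAx_c = (23400.00)(65.00) + (-962.11)(14.85) = 1506708.33 mm³
ΣAy_c = (23400.00)(90.00) + (-962.11)(14.85) = 2091708.33 mm³
x_c = 1506708.33 / 22437.89 = 67.15 mm
y_c = 2091708.33 / 22437.89 = 93.22 mm

x_c = 67.15 mm, y_c = 93.22 mm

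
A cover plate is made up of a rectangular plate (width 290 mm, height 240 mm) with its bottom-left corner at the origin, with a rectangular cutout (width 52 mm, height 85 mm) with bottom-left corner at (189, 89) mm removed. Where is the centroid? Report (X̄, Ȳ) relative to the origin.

plate: A = 290 × 240 = 69600.00, centroid at (145.00, 120.00).
hole: A = −(52 × 85) = -4420.00, centroid at (215.00, 131.50).
ΣA = 65180.00 mm²
ΣAX̄ = (69600.00)(145.00) + (-4420.00)(215.00) = 9141700.00 mm³
ΣAȲ = (69600.00)(120.00) + (-4420.00)(131.50) = 7770770.00 mm³
X̄ = 9141700.00 / 65180.00 = 140.25 mm
Ȳ = 7770770.00 / 65180.00 = 119.22 mm

X̄ = 140.25 mm, Ȳ = 119.22 mm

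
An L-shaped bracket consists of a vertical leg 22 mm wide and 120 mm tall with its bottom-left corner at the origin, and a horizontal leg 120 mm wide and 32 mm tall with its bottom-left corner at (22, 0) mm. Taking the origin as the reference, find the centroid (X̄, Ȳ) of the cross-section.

X̄ = 53.07 mm, Ȳ = 33.93 mm

Part | A | x̄ᵢ | ȳᵢ | A·x̄ᵢ | A·ȳᵢ
vertical leg | 2640.00 | 11.00 | 60.00 | 29040.00 | 158400.00
horizontal leg | 3840.00 | 82.00 | 16.00 | 314880.00 | 61440.00
Σ | 6480.00 |  |  | 343920.00 | 219840.00
X̄ = 343920.00 / 6480.00 = 53.07 mm
Ȳ = 219840.00 / 6480.00 = 33.93 mm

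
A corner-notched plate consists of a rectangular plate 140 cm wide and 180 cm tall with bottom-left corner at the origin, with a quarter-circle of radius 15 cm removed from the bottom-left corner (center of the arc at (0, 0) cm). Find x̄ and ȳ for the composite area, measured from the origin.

plate: A = 140 × 180 = 25200.00, centroid at (70.00, 90.00).
removed quarter-circle: A = −¼π·15² = -176.71, centroid at (6.37, 6.37).
ΣA = 25023.29 cm²
ΣAx̄ = (25200.00)(70.00) + (-176.71)(6.37) = 1762875.00 cm³
ΣAȳ = (25200.00)(90.00) + (-176.71)(6.37) = 2266875.00 cm³
x̄ = 1762875.00 / 25023.29 = 70.45 cm
ȳ = 2266875.00 / 25023.29 = 90.59 cm

x̄ = 70.45 cm, ȳ = 90.59 cm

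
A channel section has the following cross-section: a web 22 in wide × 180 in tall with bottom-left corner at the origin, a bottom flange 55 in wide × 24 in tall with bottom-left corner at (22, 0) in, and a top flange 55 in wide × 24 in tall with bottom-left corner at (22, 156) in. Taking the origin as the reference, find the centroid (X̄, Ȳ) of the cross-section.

Part | A | x̄ᵢ | ȳᵢ | A·x̄ᵢ | A·ȳᵢ
web | 3960.00 | 11.00 | 90.00 | 43560.00 | 356400.00
bottom flange | 1320.00 | 49.50 | 12.00 | 65340.00 | 15840.00
top flange | 1320.00 | 49.50 | 168.00 | 65340.00 | 221760.00
Σ | 6600.00 |  |  | 174240.00 | 594000.00
X̄ = 174240.00 / 6600.00 = 26.40 in
Ȳ = 594000.00 / 6600.00 = 90.00 in

X̄ = 26.40 in, Ȳ = 90.00 in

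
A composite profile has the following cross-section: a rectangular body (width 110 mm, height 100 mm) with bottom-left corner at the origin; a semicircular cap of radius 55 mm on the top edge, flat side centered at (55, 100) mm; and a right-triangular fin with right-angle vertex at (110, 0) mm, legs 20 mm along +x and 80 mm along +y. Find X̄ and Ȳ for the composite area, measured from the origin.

rectangular body: A = 110 × 100 = 11000.00, centroid at (55.00, 50.00).
semicircular top: A = ½π·55² = 4751.66, centroid at (55.00, 123.34).
triangular fin: A = ½·20·80 = 800.00, centroid at (116.67, 26.67).
ΣA = 16551.66 mm², ΣAX̄ = 959674.57 mm³, ΣAȲ = 1157415.89 mm³.
X̄ = 959674.57/16551.66 = 57.98 mm; Ȳ = 1157415.89/16551.66 = 69.93 mm.

X̄ = 57.98 mm, Ȳ = 69.93 mm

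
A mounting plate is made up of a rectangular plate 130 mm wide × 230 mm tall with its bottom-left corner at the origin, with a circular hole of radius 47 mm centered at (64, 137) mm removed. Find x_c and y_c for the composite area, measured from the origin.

x_c = 65.30 mm, y_c = 108.35 mm

Part | A | x̄ᵢ | ȳᵢ | A·x̄ᵢ | A·ȳᵢ
plate | 29900.00 | 65.00 | 115.00 | 1943500.00 | 3438500.00
hole | -6939.78 | 64.00 | 137.00 | -444145.80 | -950749.61
Σ | 22960.22 |  |  | 1499354.20 | 2487750.39
x_c = 1499354.20 / 22960.22 = 65.30 mm
y_c = 2487750.39 / 22960.22 = 108.35 mm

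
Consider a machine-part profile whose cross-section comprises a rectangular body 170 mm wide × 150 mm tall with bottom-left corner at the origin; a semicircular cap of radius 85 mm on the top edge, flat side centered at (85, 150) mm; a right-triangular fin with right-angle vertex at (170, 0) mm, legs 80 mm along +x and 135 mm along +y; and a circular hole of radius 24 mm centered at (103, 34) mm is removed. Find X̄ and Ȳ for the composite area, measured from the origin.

X̄ = 99.11 mm, Ȳ = 104.00 mm

rectangular body: A = 170 × 150 = 25500.00, centroid at (85.00, 75.00).
semicircular top: A = ½π·85² = 11349.00, centroid at (85.00, 186.08).
triangular fin: A = ½·80·135 = 5400.00, centroid at (196.67, 45.00).
hole: A = −π·24² = -1809.56, centroid at (103.00, 34.00).
ΣA = 40439.45 mm²
ΣAX̄ = (25500.00)(85.00) + (11349.00)(85.00) + (5400.00)(196.67) + (-1809.56)(103.00) = 4007780.89 mm³
ΣAȲ = (25500.00)(75.00) + (11349.00)(186.08) + (5400.00)(45.00) + (-1809.56)(34.00) = 4205742.24 mm³
X̄ = 4007780.89 / 40439.45 = 99.11 mm
Ȳ = 4205742.24 / 40439.45 = 104.00 mm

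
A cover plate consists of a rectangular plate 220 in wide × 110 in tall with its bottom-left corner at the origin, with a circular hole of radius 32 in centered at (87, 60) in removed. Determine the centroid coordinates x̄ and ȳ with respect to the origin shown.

x̄ = 113.53 in, ȳ = 54.23 in

plate: A = 220 × 110 = 24200.00, centroid at (110.00, 55.00).
hole: A = −π·32² = -3216.99, centroid at (87.00, 60.00).
ΣA = 20983.01 in², ΣAx̄ = 2382121.79 in³, ΣAȳ = 1137980.55 in³.
x̄ = 2382121.79/20983.01 = 113.53 in; ȳ = 1137980.55/20983.01 = 54.23 in.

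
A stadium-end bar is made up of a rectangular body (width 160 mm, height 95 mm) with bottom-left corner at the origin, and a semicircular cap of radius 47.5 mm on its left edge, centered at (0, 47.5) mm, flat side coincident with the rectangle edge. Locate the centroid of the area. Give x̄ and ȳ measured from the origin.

x̄ = 61.06 mm, ȳ = 47.50 mm

Part | A | x̄ᵢ | ȳᵢ | A·x̄ᵢ | A·ȳᵢ
rectangular body | 15200.00 | 80.00 | 47.50 | 1216000.00 | 722000.00
semicircular end | 3544.11 | -20.16 | 47.50 | -71447.92 | 168345.19
Σ | 18744.11 |  |  | 1144552.08 | 890345.19
x̄ = 1144552.08 / 18744.11 = 61.06 mm
ȳ = 890345.19 / 18744.11 = 47.50 mm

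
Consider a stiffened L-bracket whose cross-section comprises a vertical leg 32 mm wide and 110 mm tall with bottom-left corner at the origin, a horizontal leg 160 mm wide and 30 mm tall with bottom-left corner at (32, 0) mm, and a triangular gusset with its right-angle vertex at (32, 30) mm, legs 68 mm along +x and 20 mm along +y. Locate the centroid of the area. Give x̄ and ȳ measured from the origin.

x̄ = 70.12 mm, ȳ = 32.28 mm

vertical leg: A = 32 × 110 = 3520.00, centroid at (16.00, 55.00).
horizontal leg: A = 160 × 30 = 4800.00, centroid at (112.00, 15.00).
gusset: A = ½·68·20 = 680.00, centroid at (54.67, 36.67).
ΣA = 9000.00 mm², ΣAx̄ = 631093.33 mm³, ΣAȳ = 290533.33 mm³.
x̄ = 631093.33/9000.00 = 70.12 mm; ȳ = 290533.33/9000.00 = 32.28 mm.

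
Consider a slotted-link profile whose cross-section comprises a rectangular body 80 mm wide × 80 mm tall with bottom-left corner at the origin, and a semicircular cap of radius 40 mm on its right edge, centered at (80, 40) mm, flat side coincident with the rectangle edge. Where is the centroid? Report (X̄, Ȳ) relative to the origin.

Part | A | x̄ᵢ | ȳᵢ | A·x̄ᵢ | A·ȳᵢ
rectangular body | 6400.00 | 40.00 | 40.00 | 256000.00 | 256000.00
semicircular end | 2513.27 | 96.98 | 40.00 | 243728.60 | 100530.96
Σ | 8913.27 |  |  | 499728.60 | 356530.96
X̄ = 499728.60 / 8913.27 = 56.07 mm
Ȳ = 356530.96 / 8913.27 = 40.00 mm

X̄ = 56.07 mm, Ȳ = 40.00 mm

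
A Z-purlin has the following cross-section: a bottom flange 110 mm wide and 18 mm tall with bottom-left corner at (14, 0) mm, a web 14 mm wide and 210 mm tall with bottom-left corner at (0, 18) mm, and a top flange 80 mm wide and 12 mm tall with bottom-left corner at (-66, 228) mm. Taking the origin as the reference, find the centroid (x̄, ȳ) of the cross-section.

bottom flange: A = 110 × 18 = 1980.00, centroid at (69.00, 9.00).
web: A = 14 × 210 = 2940.00, centroid at (7.00, 123.00).
top flange: A = 80 × 12 = 960.00, centroid at (-26.00, 234.00).
ΣA = 5880.00 mm², ΣAx̄ = 132240.00 mm³, ΣAȳ = 604080.00 mm³.
x̄ = 132240.00/5880.00 = 22.49 mm; ȳ = 604080.00/5880.00 = 102.73 mm.

x̄ = 22.49 mm, ȳ = 102.73 mm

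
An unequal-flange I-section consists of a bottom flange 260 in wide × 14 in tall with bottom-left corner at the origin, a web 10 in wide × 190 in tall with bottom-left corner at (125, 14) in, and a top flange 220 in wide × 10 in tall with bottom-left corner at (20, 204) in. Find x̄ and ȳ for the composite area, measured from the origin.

x̄ = 130.00 in, ȳ = 89.45 in

bottom flange: A = 260 × 14 = 3640.00, centroid at (130.00, 7.00).
web: A = 10 × 190 = 1900.00, centroid at (130.00, 109.00).
top flange: A = 220 × 10 = 2200.00, centroid at (130.00, 209.00).
ΣA = 7740.00 in², ΣAx̄ = 1006200.00 in³, ΣAȳ = 692380.00 in³.
x̄ = 1006200.00/7740.00 = 130.00 in; ȳ = 692380.00/7740.00 = 89.45 in.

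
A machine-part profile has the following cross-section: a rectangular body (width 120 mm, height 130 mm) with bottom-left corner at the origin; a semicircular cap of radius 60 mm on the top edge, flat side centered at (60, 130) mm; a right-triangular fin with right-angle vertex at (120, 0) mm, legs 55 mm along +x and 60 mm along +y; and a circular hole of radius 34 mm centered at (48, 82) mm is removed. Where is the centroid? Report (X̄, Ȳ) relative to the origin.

X̄ = 68.97 mm, Ȳ = 84.49 mm

Part | A | x̄ᵢ | ȳᵢ | A·x̄ᵢ | A·ȳᵢ
rectangular body | 15600.00 | 60.00 | 65.00 | 936000.00 | 1014000.00
semicircular top | 5654.87 | 60.00 | 155.46 | 339292.01 | 879132.68
triangular fin | 1650.00 | 138.33 | 20.00 | 228250.00 | 33000.00
hole | -3631.68 | 48.00 | 82.00 | -174320.69 | -297797.85
Σ | 19273.19 |  |  | 1329221.31 | 1628334.83
X̄ = 1329221.31 / 19273.19 = 68.97 mm
Ȳ = 1628334.83 / 19273.19 = 84.49 mm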